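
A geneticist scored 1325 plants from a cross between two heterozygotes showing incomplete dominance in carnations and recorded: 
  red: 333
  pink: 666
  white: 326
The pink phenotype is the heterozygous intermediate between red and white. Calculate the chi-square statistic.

With incomplete dominance, a heterozygote × heterozygote cross gives a 1:2:1 phenotypic ratio.
Under the 1:2:1 hypothesis (Σ ratio = 4, N = 1325):
  red: 1325 × 1/4 = 331.25
  pink: 1325 × 2/4 = 662.5
  white: 1325 × 1/4 = 331.25
χ² = Σ (O − E)² / E
  red: (333 − 331.25)² / 331.25 = 0.0092
  pink: (666 − 662.5)² / 662.5 = 0.0185
  white: (326 − 331.25)² / 331.25 = 0.0832
χ² = 0.0092 + 0.0185 + 0.0832 = 0.1109 ≈ 0.111

0.111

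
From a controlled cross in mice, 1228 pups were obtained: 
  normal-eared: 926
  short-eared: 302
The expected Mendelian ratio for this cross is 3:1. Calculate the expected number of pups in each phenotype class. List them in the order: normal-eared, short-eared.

921, 307

Under the 3:1 hypothesis (Σ ratio = 4, N = 1228):
  normal-eared: 1228 × 3/4 = 921
  short-eared: 1228 × 1/4 = 307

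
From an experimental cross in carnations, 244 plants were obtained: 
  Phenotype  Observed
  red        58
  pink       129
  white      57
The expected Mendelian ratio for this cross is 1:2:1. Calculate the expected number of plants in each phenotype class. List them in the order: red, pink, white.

Total ratio parts = 4. Expected numbers out of 244:
  red: 244 × 1/4 = 61
  pink: 244 × 2/4 = 122
  white: 244 × 1/4 = 61

61, 122, 61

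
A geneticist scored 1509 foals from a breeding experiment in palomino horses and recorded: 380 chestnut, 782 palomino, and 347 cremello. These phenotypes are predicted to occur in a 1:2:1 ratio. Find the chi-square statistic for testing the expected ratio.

The 1:2:1 ratio has 4 parts, so with N = 1509 the expected counts are:
  chestnut: 1509 × 1/4 = 377.25
  palomino: 1509 × 2/4 = 754.5
  cremello: 1509 × 1/4 = 377.25
χ² = Σ (O − E)² / E
  chestnut: (380 − 377.25)² / 377.25 = 0.0200
  palomino: (782 − 754.5)² / 754.5 = 1.0023
  cremello: (347 − 377.25)² / 377.25 = 2.4256
χ² = 0.0200 + 1.0023 + 2.4256 = 3.4479 ≈ 3.448

3.448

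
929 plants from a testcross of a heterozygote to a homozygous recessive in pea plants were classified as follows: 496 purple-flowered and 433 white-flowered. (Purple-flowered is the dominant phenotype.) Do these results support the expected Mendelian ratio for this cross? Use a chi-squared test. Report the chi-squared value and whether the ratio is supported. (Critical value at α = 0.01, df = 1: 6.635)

A testcross of a heterozygote (Aa × aa) gives a 1:1 phenotypic ratio.
The 1:1 ratio has 2 parts, so with N = 929 the expected counts are:
  purple-flowered: 929 × 1/2 = 464.5
  white-flowered: 929 × 1/2 = 464.5
χ² = Σ (O − E)² / E
  purple-flowered: (496 − 464.5)² / 464.5 = 2.1362
  white-flowered: (433 − 464.5)² / 464.5 = 2.1362
χ² = 2.1362 + 2.1362 = 4.2724 ≈ 4.272
Degrees of freedom = 2 − 1 = 1; critical value at α = 0.01 is 6.635.
Since 4.272 < 6.635, we fail to reject the null hypothesis — the data are consistent with the 1:1 ratio.

4.272; consistent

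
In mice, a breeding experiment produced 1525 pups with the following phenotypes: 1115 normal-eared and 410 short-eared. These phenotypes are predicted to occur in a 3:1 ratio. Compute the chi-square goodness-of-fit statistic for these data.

The 3:1 ratio has 4 parts, so with N = 1525 the expected counts are:
  normal-eared: 1525 × 3/4 = 1143.75
  short-eared: 1525 × 1/4 = 381.25
χ² = Σ (O − E)² / E
  normal-eared: (1115 − 1143.75)² / 1143.75 = 0.7227
  short-eared: (410 − 381.25)² / 381.25 = 2.1680
χ² = 0.7227 + 2.1680 = 2.8907 ≈ 2.891

2.891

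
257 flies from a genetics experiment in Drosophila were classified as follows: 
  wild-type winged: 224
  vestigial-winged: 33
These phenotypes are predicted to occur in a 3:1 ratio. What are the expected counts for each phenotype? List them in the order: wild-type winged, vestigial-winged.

192.75, 64.25

Under the 3:1 hypothesis (Σ ratio = 4, N = 257):
  wild-type winged: 257 × 3/4 = 192.75
  vestigial-winged: 257 × 1/4 = 64.25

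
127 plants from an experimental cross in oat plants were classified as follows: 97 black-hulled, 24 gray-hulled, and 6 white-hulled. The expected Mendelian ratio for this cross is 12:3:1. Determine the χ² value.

The 12:3:1 ratio has 16 parts, so with N = 127 the expected counts are:
  black-hulled: 127 × 12/16 = 95.25
  gray-hulled: 127 × 3/16 = 23.8125
  white-hulled: 127 × 1/16 = 7.9375
χ² = Σ (O − E)² / E
  black-hulled: (97 − 95.25)² / 95.25 = 0.0322
  gray-hulled: (24 − 23.8125)² / 23.8125 = 0.0015
  white-hulled: (6 − 7.9375)² / 7.9375 = 0.4729
χ² = 0.0322 + 0.0015 + 0.4729 = 0.5066 ≈ 0.507

0.507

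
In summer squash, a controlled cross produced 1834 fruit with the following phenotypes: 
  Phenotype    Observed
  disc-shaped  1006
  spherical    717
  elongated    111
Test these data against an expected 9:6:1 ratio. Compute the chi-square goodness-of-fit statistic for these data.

Total ratio parts = 16. Expected numbers out of 1834:
  disc-shaped: 1834 × 9/16 = 1031.625
  spherical: 1834 × 6/16 = 687.75
  elongated: 1834 × 1/16 = 114.625
χ² = Σ (O − E)² / E
  disc-shaped: (1006 − 1031.625)² / 1031.625 = 0.6365
  spherical: (717 − 687.75)² / 687.75 = 1.2440
  elongated: (111 − 114.625)² / 114.625 = 0.1146
χ² = 0.6365 + 1.2440 + 0.1146 = 1.9951 ≈ 1.995

1.995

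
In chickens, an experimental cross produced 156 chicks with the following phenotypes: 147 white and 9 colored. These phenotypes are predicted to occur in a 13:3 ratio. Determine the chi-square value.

17.254

Expected counts for N = 156 under a 13:3 ratio (total parts = 16):
  white: 156 × 13/16 = 126.75
  colored: 156 × 3/16 = 29.25
χ² = Σ (O − E)² / E
  white: (147 − 126.75)² / 126.75 = 3.2352
  colored: (9 − 29.25)² / 29.25 = 14.0192
χ² = 3.2352 + 14.0192 = 17.2544 ≈ 17.254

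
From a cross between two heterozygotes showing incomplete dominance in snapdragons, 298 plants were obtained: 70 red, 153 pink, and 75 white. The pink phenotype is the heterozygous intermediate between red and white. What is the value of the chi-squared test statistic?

With incomplete dominance, a heterozygote × heterozygote cross gives a 1:2:1 phenotypic ratio.
Total ratio parts = 4. Expected numbers out of 298:
  red: 298 × 1/4 = 74.5
  pink: 298 × 2/4 = 149
  white: 298 × 1/4 = 74.5
χ² = Σ (O − E)² / E
  red: (70 − 74.5)² / 74.5 = 0.2718
  pink: (153 − 149)² / 149 = 0.1074
  white: (75 − 74.5)² / 74.5 = 0.0034
χ² = 0.2718 + 0.1074 + 0.0034 = 0.3826 ≈ 0.383

0.383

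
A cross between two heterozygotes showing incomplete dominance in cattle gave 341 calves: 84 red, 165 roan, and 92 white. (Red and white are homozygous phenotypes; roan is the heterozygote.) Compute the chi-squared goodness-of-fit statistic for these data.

With incomplete dominance, a heterozygote × heterozygote cross gives a 1:2:1 phenotypic ratio.
Expected counts for N = 341 under a 1:2:1 ratio (total parts = 4):
  red: 341 × 1/4 = 85.25
  roan: 341 × 2/4 = 170.5
  white: 341 × 1/4 = 85.25
χ² = Σ (O − E)² / E
  red: (84 − 85.25)² / 85.25 = 0.0183
  roan: (165 − 170.5)² / 170.5 = 0.1774
  white: (92 − 85.25)² / 85.25 = 0.5345
χ² = 0.0183 + 0.1774 + 0.5345 = 0.7302 ≈ 0.730

0.730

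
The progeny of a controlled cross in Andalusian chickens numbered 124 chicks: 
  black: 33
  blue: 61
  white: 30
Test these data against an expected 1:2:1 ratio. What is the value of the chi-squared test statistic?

Total ratio parts = 4. Expected numbers out of 124:
  black: 124 × 1/4 = 31
  blue: 124 × 2/4 = 62
  white: 124 × 1/4 = 31
χ² = Σ (O − E)² / E
  black: (33 − 31)² / 31 = 0.1290
  blue: (61 − 62)² / 62 = 0.0161
  white: (30 − 31)² / 31 = 0.0323
χ² = 0.1290 + 0.0161 + 0.0323 = 0.1774 ≈ 0.177

0.177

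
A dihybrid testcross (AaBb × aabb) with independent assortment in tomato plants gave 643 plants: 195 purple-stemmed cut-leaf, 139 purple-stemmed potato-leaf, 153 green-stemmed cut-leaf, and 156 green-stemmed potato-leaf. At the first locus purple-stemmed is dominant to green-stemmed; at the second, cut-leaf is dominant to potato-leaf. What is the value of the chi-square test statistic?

A dihybrid testcross with independent assortment gives a 1:1:1:1 ratio.
The 1:1:1:1 ratio has 4 parts, so with N = 643 the expected counts are:
  purple-stemmed cut-leaf: 643 × 1/4 = 160.75
  purple-stemmed potato-leaf: 643 × 1/4 = 160.75
  green-stemmed cut-leaf: 643 × 1/4 = 160.75
  green-stemmed potato-leaf: 643 × 1/4 = 160.75
χ² = Σ (O − E)² / E
  purple-stemmed cut-leaf: (195 − 160.75)² / 160.75 = 7.2974
  purple-stemmed potato-leaf: (139 − 160.75)² / 160.75 = 2.9428
  green-stemmed cut-leaf: (153 − 160.75)² / 160.75 = 0.3736
  green-stemmed potato-leaf: (156 − 160.75)² / 160.75 = 0.1404
χ² = 7.2974 + 2.9428 + 0.3736 + 0.1404 = 10.7542 ≈ 10.754

10.754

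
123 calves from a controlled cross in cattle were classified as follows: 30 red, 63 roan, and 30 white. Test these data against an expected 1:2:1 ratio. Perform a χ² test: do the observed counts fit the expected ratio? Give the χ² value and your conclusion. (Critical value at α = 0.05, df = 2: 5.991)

0.073; consistent

Total ratio parts = 4. Expected numbers out of 123:
  red: 123 × 1/4 = 30.75
  roan: 123 × 2/4 = 61.5
  white: 123 × 1/4 = 30.75
χ² = Σ (O − E)² / E
  red: (30 − 30.75)² / 30.75 = 0.0183
  roan: (63 − 61.5)² / 61.5 = 0.0366
  white: (30 − 30.75)² / 30.75 = 0.0183
χ² = 0.0183 + 0.0366 + 0.0183 = 0.0732 ≈ 0.073
Degrees of freedom = 3 − 1 = 2; critical value at α = 0.05 is 5.991.
Since 0.073 < 5.991, we fail to reject the null hypothesis — the data are consistent with the 1:2:1 ratio.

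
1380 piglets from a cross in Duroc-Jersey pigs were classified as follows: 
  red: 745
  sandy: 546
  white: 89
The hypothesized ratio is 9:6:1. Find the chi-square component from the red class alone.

1.258

Total ratio parts = 16. Expected numbers out of 1380:
  red: 1380 × 9/16 = 776.25
  sandy: 1380 × 6/16 = 517.5
  white: 1380 × 1/16 = 86.25
Contribution of red: (745 − 776.25)² / 776.25 = 1.2581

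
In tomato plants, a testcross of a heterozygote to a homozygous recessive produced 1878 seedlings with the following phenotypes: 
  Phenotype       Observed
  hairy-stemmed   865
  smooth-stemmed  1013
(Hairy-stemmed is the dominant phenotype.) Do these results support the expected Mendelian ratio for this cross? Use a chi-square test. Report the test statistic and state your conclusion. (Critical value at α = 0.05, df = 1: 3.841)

A testcross of a heterozygote (Aa × aa) gives a 1:1 phenotypic ratio.
The 1:1 ratio has 2 parts, so with N = 1878 the expected counts are:
  hairy-stemmed: 1878 × 1/2 = 939
  smooth-stemmed: 1878 × 1/2 = 939
χ² = Σ (O − E)² / E
  hairy-stemmed: (865 − 939)² / 939 = 5.8317
  smooth-stemmed: (1013 − 939)² / 939 = 5.8317
χ² = 5.8317 + 5.8317 = 11.6634 ≈ 11.663
Degrees of freedom = 2 − 1 = 1; critical value at α = 0.05 is 3.841.
Since 11.663 > 3.841, we reject the null hypothesis — the data do not fit the 1:1 ratio.

11.663; not consistent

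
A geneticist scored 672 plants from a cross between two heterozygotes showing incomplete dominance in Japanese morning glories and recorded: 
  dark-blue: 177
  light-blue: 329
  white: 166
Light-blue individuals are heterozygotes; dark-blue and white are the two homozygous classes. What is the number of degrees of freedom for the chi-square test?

2

With incomplete dominance, a heterozygote × heterozygote cross gives a 1:2:1 phenotypic ratio.
A goodness-of-fit test with 3 phenotype classes has df = 3 − 1 = 2.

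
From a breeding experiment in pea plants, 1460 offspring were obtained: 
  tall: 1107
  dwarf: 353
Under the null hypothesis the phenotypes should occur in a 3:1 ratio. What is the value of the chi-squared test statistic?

Expected counts for N = 1460 under a 3:1 ratio (total parts = 4):
  tall: 1460 × 3/4 = 1095
  dwarf: 1460 × 1/4 = 365
χ² = Σ (O − E)² / E
  tall: (1107 − 1095)² / 1095 = 0.1315
  dwarf: (353 − 365)² / 365 = 0.3945
χ² = 0.1315 + 0.3945 = 0.526

0.526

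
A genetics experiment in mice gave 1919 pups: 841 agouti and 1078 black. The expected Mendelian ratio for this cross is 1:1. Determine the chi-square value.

The 1:1 ratio has 2 parts, so with N = 1919 the expected counts are:
  agouti: 1919 × 1/2 = 959.5
  black: 1919 × 1/2 = 959.5
χ² = Σ (O − E)² / E
  agouti: (841 − 959.5)² / 959.5 = 14.6350
  black: (1078 − 959.5)² / 959.5 = 14.6350
χ² = 14.6350 + 14.6350 = 29.270

29.270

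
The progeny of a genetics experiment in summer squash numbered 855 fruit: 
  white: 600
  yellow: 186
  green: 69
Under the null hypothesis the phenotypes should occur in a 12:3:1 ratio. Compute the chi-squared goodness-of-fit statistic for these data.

Under the 12:3:1 hypothesis (Σ ratio = 16, N = 855):
  white: 855 × 12/16 = 641.25
  yellow: 855 × 3/16 = 160.3125
  green: 855 × 1/16 = 53.4375
χ² = Σ (O − E)² / E
  white: (600 − 641.25)² / 641.25 = 2.6535
  yellow: (186 − 160.3125)² / 160.3125 = 4.1160
  green: (69 − 53.4375)² / 53.4375 = 4.5322
χ² = 2.6535 + 4.1160 + 4.5322 = 11.3017 ≈ 11.302

11.302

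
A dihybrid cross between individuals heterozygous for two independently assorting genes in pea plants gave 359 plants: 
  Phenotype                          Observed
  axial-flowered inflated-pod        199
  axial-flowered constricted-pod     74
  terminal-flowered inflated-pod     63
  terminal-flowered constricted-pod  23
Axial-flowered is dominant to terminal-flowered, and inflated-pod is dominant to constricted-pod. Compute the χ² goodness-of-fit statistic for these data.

A dihybrid F₂ with independent assortment and complete dominance at both loci gives a 9:3:3:1 phenotypic ratio.
Total ratio parts = 16. Expected numbers out of 359:
  axial-flowered inflated-pod: 359 × 9/16 = 201.9375
  axial-flowered constricted-pod: 359 × 3/16 = 67.3125
  terminal-flowered inflated-pod: 359 × 3/16 = 67.3125
  terminal-flowered constricted-pod: 359 × 1/16 = 22.4375
χ² = Σ (O − E)² / E
  axial-flowered inflated-pod: (199 − 201.9375)² / 201.9375 = 0.0427
  axial-flowered constricted-pod: (74 − 67.3125)² / 67.3125 = 0.6644
  terminal-flowered inflated-pod: (63 − 67.3125)² / 67.3125 = 0.2763
  terminal-flowered constricted-pod: (23 − 22.4375)² / 22.4375 = 0.0141
χ² = 0.0427 + 0.6644 + 0.2763 + 0.0141 = 0.9975 ≈ 0.998

0.998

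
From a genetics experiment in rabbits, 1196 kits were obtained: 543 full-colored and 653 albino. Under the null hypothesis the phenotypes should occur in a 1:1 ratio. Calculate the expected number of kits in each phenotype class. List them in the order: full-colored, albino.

598, 598

The 1:1 ratio has 2 parts, so with N = 1196 the expected counts are:
  full-colored: 1196 × 1/2 = 598
  albino: 1196 × 1/2 = 598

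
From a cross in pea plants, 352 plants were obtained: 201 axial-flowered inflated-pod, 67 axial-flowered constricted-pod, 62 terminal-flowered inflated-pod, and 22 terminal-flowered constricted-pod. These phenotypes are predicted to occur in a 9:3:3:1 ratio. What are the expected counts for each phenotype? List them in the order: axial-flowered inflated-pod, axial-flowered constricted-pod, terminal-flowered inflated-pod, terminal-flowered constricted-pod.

Expected counts for N = 352 under a 9:3:3:1 ratio (total parts = 16):
  axial-flowered inflated-pod: 352 × 9/16 = 198
  axial-flowered constricted-pod: 352 × 3/16 = 66
  terminal-flowered inflated-pod: 352 × 3/16 = 66
  terminal-flowered constricted-pod: 352 × 1/16 = 22

198, 66, 66, 22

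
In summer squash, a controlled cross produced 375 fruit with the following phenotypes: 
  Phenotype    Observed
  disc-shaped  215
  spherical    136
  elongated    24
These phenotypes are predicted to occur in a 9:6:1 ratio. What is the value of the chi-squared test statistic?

0.244

The 9:6:1 ratio has 16 parts, so with N = 375 the expected counts are:
  disc-shaped: 375 × 9/16 = 210.9375
  spherical: 375 × 6/16 = 140.625
  elongated: 375 × 1/16 = 23.4375
χ² = Σ (O − E)² / E
  disc-shaped: (215 − 210.9375)² / 210.9375 = 0.0782
  spherical: (136 − 140.625)² / 140.625 = 0.1521
  elongated: (24 − 23.4375)² / 23.4375 = 0.0135
χ² = 0.0782 + 0.1521 + 0.0135 = 0.2438 ≈ 0.244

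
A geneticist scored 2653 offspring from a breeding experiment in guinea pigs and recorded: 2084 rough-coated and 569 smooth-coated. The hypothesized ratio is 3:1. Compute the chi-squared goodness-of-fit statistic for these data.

Total ratio parts = 4. Expected numbers out of 2653:
  rough-coated: 2653 × 3/4 = 1989.75
  smooth-coated: 2653 × 1/4 = 663.25
χ² = Σ (O − E)² / E
  rough-coated: (2084 − 1989.75)² / 1989.75 = 4.4644
  smooth-coated: (569 − 663.25)² / 663.25 = 13.3932
χ² = 4.4644 + 13.3932 = 17.8576 ≈ 17.858

17.858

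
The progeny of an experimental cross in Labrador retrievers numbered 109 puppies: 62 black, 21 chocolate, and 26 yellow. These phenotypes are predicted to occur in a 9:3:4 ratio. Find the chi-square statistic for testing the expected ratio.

0.081

Under the 9:3:4 hypothesis (Σ ratio = 16, N = 109):
  black: 109 × 9/16 = 61.3125
  chocolate: 109 × 3/16 = 20.4375
  yellow: 109 × 4/16 = 27.25
χ² = Σ (O − E)² / E
  black: (62 − 61.3125)² / 61.3125 = 0.0077
  chocolate: (21 − 20.4375)² / 20.4375 = 0.0155
  yellow: (26 − 27.25)² / 27.25 = 0.0573
χ² = 0.0077 + 0.0155 + 0.0573 = 0.0805 ≈ 0.081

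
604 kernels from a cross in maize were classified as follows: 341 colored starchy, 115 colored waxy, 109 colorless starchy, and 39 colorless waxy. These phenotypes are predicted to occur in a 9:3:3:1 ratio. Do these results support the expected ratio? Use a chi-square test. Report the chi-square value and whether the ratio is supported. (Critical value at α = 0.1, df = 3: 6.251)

0.233; consistent

The 9:3:3:1 ratio has 16 parts, so with N = 604 the expected counts are:
  colored starchy: 604 × 9/16 = 339.75
  colored waxy: 604 × 3/16 = 113.25
  colorless starchy: 604 × 3/16 = 113.25
  colorless waxy: 604 × 1/16 = 37.75
χ² = Σ (O − E)² / E
  colored starchy: (341 − 339.75)² / 339.75 = 0.0046
  colored waxy: (115 − 113.25)² / 113.25 = 0.0270
  colorless starchy: (109 − 113.25)² / 113.25 = 0.1595
  colorless waxy: (39 − 37.75)² / 37.75 = 0.0414
χ² = 0.0046 + 0.0270 + 0.1595 + 0.0414 = 0.2325 ≈ 0.233
Degrees of freedom = 4 − 1 = 3; critical value at α = 0.1 is 6.251.
Since 0.233 < 6.251, we fail to reject the null hypothesis — the data are consistent with the 9:3:3:1 ratio.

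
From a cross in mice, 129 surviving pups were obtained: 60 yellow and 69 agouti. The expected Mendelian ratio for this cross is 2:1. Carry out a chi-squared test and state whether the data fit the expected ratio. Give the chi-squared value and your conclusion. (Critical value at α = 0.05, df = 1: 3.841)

23.581; not consistent

Expected counts for N = 129 under a 2:1 ratio (total parts = 3):
  yellow: 129 × 2/3 = 86
  agouti: 129 × 1/3 = 43
χ² = Σ (O − E)² / E
  yellow: (60 − 86)² / 86 = 7.8605
  agouti: (69 − 43)² / 43 = 15.7209
χ² = 7.8605 + 15.7209 = 23.5814 ≈ 23.581
Degrees of freedom = 2 − 1 = 1; critical value at α = 0.05 is 3.841.
Since 23.581 > 3.841, we reject the null hypothesis — the data do not fit the 2:1 ratio.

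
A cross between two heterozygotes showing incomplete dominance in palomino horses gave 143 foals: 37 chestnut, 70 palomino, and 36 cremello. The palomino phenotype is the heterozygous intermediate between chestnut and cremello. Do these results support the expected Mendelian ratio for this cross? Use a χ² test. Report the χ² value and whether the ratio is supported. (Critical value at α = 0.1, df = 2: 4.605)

With incomplete dominance, a heterozygote × heterozygote cross gives a 1:2:1 phenotypic ratio.
Total ratio parts = 4. Expected numbers out of 143:
  chestnut: 143 × 1/4 = 35.75
  palomino: 143 × 2/4 = 71.5
  cremello: 143 × 1/4 = 35.75
χ² = Σ (O − E)² / E
  chestnut: (37 − 35.75)² / 35.75 = 0.0437
  palomino: (70 − 71.5)² / 71.5 = 0.0315
  cremello: (36 − 35.75)² / 35.75 = 0.0017
χ² = 0.0437 + 0.0315 + 0.0017 = 0.0769 ≈ 0.077
Degrees of freedom = 3 − 1 = 2; critical value at α = 0.1 is 4.605.
Since 0.077 < 4.605, we fail to reject the null hypothesis — the data are consistent with the 1:2:1 ratio.

0.077; consistent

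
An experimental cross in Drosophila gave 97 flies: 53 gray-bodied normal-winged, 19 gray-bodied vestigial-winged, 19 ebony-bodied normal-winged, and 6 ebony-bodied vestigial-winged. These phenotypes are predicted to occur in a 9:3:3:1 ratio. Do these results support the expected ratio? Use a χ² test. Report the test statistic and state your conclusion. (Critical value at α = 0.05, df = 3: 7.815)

Expected counts for N = 97 under a 9:3:3:1 ratio (total parts = 16):
  gray-bodied normal-winged: 97 × 9/16 = 54.5625
  gray-bodied vestigial-winged: 97 × 3/16 = 18.1875
  ebony-bodied normal-winged: 97 × 3/16 = 18.1875
  ebony-bodied vestigial-winged: 97 × 1/16 = 6.0625
χ² = Σ (O − E)² / E
  gray-bodied normal-winged: (53 − 54.5625)² / 54.5625 = 0.0447
  gray-bodied vestigial-winged: (19 − 18.1875)² / 18.1875 = 0.0363
  ebony-bodied normal-winged: (19 − 18.1875)² / 18.1875 = 0.0363
  ebony-bodied vestigial-winged: (6 − 6.0625)² / 6.0625 = 0.0006
χ² = 0.0447 + 0.0363 + 0.0363 + 0.0006 = 0.1179 ≈ 0.118
Degrees of freedom = 4 − 1 = 3; critical value at α = 0.05 is 7.815.
Since 0.118 < 7.815, we fail to reject the null hypothesis — the data are consistent with the 9:3:3:1 ratio.

0.118; consistent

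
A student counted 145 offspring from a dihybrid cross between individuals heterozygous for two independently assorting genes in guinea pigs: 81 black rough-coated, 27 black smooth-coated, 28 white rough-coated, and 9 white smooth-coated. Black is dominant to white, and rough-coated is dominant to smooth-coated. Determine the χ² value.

0.030

A dihybrid F₂ with independent assortment and complete dominance at both loci gives a 9:3:3:1 phenotypic ratio.
Under the 9:3:3:1 hypothesis (Σ ratio = 16, N = 145):
  black rough-coated: 145 × 9/16 = 81.5625
  black smooth-coated: 145 × 3/16 = 27.1875
  white rough-coated: 145 × 3/16 = 27.1875
  white smooth-coated: 145 × 1/16 = 9.0625
χ² = Σ (O − E)² / E
  black rough-coated: (81 − 81.5625)² / 81.5625 = 0.0039
  black smooth-coated: (27 − 27.1875)² / 27.1875 = 0.0013
  white rough-coated: (28 − 27.1875)² / 27.1875 = 0.0243
  white smooth-coated: (9 − 9.0625)² / 9.0625 = 0.0004
χ² = 0.0039 + 0.0013 + 0.0243 + 0.0004 = 0.0299 ≈ 0.030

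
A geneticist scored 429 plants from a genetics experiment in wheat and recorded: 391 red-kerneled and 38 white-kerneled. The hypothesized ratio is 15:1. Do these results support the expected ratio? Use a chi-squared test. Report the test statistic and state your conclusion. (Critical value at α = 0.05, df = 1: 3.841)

The 15:1 ratio has 16 parts, so with N = 429 the expected counts are:
  red-kerneled: 429 × 15/16 = 402.1875
  white-kerneled: 429 × 1/16 = 26.8125
χ² = Σ (O − E)² / E
  red-kerneled: (391 − 402.1875)² / 402.1875 = 0.3112
  white-kerneled: (38 − 26.8125)² / 26.8125 = 4.6680
χ² = 0.3112 + 4.6680 = 4.9792 ≈ 4.979
Degrees of freedom = 2 − 1 = 1; critical value at α = 0.05 is 3.841.
Since 4.979 > 3.841, we reject the null hypothesis — the data do not fit the 15:1 ratio.

4.979; not consistent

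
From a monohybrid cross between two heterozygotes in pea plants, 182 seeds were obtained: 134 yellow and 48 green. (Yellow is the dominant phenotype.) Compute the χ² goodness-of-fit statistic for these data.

For a monohybrid cross between heterozygotes with complete dominance, the expected phenotypic ratio is 3:1.
Expected counts for N = 182 under a 3:1 ratio (total parts = 4):
  yellow: 182 × 3/4 = 136.5
  green: 182 × 1/4 = 45.5
χ² = Σ (O − E)² / E
  yellow: (134 − 136.5)² / 136.5 = 0.0458
  green: (48 − 45.5)² / 45.5 = 0.1374
χ² = 0.0458 + 0.1374 = 0.1832 ≈ 0.183

0.183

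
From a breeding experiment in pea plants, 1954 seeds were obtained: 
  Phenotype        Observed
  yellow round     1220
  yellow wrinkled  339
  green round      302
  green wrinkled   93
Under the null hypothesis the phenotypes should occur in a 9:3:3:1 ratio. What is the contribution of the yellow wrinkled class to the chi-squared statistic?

Total ratio parts = 16. Expected numbers out of 1954:
  yellow round: 1954 × 9/16 = 1099.125
  yellow wrinkled: 1954 × 3/16 = 366.375
  green round: 1954 × 3/16 = 366.375
  green wrinkled: 1954 × 1/16 = 122.125
Contribution of yellow wrinkled: (339 − 366.375)² / 366.375 = 2.0454

2.045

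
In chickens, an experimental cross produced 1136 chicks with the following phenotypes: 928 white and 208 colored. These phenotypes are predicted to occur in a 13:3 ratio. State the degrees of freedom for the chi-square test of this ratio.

A goodness-of-fit test with 2 phenotype classes has df = 2 − 1 = 1.

1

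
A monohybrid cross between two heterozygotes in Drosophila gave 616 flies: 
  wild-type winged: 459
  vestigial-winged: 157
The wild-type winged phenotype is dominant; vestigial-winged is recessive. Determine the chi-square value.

0.078

For a monohybrid cross between heterozygotes with complete dominance, the expected phenotypic ratio is 3:1.
The 3:1 ratio has 4 parts, so with N = 616 the expected counts are:
  wild-type winged: 616 × 3/4 = 462
  vestigial-winged: 616 × 1/4 = 154
χ² = Σ (O − E)² / E
  wild-type winged: (459 − 462)² / 462 = 0.0195
  vestigial-winged: (157 − 154)² / 154 = 0.0584
χ² = 0.0195 + 0.0584 = 0.0779 ≈ 0.078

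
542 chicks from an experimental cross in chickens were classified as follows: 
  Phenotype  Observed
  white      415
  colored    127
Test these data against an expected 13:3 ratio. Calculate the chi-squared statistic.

Total ratio parts = 16. Expected numbers out of 542:
  white: 542 × 13/16 = 440.375
  colored: 542 × 3/16 = 101.625
χ² = Σ (O − E)² / E
  white: (415 − 440.375)² / 440.375 = 1.4621
  colored: (127 − 101.625)² / 101.625 = 6.3359
χ² = 1.4621 + 6.3359 = 7.798

7.798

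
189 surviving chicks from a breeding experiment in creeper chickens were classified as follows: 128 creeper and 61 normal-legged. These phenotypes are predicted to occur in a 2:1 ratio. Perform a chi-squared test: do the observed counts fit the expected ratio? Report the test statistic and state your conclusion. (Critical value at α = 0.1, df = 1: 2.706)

0.095; consistent

The 2:1 ratio has 3 parts, so with N = 189 the expected counts are:
  creeper: 189 × 2/3 = 126
  normal-legged: 189 × 1/3 = 63
χ² = Σ (O − E)² / E
  creeper: (128 − 126)² / 126 = 0.0317
  normal-legged: (61 − 63)² / 63 = 0.0635
χ² = 0.0317 + 0.0635 = 0.0952 ≈ 0.095
Degrees of freedom = 2 − 1 = 1; critical value at α = 0.1 is 2.706.
Since 0.095 < 2.706, we fail to reject the null hypothesis — the data are consistent with the 2:1 ratio.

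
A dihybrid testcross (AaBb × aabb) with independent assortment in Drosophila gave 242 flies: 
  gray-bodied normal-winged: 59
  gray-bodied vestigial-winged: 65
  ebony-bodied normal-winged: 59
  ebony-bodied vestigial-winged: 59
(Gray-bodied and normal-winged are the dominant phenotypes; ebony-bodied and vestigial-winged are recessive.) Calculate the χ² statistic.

0.446

A dihybrid testcross with independent assortment gives a 1:1:1:1 ratio.
Expected counts for N = 242 under a 1:1:1:1 ratio (total parts = 4):
  gray-bodied normal-winged: 242 × 1/4 = 60.5
  gray-bodied vestigial-winged: 242 × 1/4 = 60.5
  ebony-bodied normal-winged: 242 × 1/4 = 60.5
  ebony-bodied vestigial-winged: 242 × 1/4 = 60.5
χ² = Σ (O − E)² / E
  gray-bodied normal-winged: (59 − 60.5)² / 60.5 = 0.0372
  gray-bodied vestigial-winged: (65 − 60.5)² / 60.5 = 0.3347
  ebony-bodied normal-winged: (59 − 60.5)² / 60.5 = 0.0372
  ebony-bodied vestigial-winged: (59 − 60.5)² / 60.5 = 0.0372
χ² = 0.0372 + 0.3347 + 0.0372 + 0.0372 = 0.4463 ≈ 0.446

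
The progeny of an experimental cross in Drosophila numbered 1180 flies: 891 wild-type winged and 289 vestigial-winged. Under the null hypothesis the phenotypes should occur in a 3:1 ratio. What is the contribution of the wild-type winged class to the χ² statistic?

0.041

Under the 3:1 hypothesis (Σ ratio = 4, N = 1180):
  wild-type winged: 1180 × 3/4 = 885
  vestigial-winged: 1180 × 1/4 = 295
Contribution of wild-type winged: (891 − 885)² / 885 = 0.0407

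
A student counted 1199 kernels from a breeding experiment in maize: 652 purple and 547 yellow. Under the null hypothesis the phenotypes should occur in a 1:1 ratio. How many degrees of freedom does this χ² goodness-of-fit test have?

A goodness-of-fit test with 2 phenotype classes has df = 2 − 1 = 1.

1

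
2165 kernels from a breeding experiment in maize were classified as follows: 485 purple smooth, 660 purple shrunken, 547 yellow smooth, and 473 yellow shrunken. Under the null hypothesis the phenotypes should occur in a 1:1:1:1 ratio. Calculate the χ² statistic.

The 1:1:1:1 ratio has 4 parts, so with N = 2165 the expected counts are:
  purple smooth: 2165 × 1/4 = 541.25
  purple shrunken: 2165 × 1/4 = 541.25
  yellow smooth: 2165 × 1/4 = 541.25
  yellow shrunken: 2165 × 1/4 = 541.25
χ² = Σ (O − E)² / E
  purple smooth: (485 − 541.25)² / 541.25 = 5.8458
  purple shrunken: (660 − 541.25)² / 541.25 = 26.0537
  yellow smooth: (547 − 541.25)² / 541.25 = 0.0611
  yellow shrunken: (473 − 541.25)² / 541.25 = 8.6061
χ² = 5.8458 + 26.0537 + 0.0611 + 8.6061 = 40.5667 ≈ 40.567

40.567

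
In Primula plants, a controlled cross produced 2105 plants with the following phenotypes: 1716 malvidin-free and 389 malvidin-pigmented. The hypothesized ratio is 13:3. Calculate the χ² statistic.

Under the 13:3 hypothesis (Σ ratio = 16, N = 2105):
  malvidin-free: 2105 × 13/16 = 1710.3125
  malvidin-pigmented: 2105 × 3/16 = 394.6875
χ² = Σ (O − E)² / E
  malvidin-free: (1716 − 1710.3125)² / 1710.3125 = 0.0189
  malvidin-pigmented: (389 − 394.6875)² / 394.6875 = 0.0820
χ² = 0.0189 + 0.0820 = 0.1009 ≈ 0.101

0.101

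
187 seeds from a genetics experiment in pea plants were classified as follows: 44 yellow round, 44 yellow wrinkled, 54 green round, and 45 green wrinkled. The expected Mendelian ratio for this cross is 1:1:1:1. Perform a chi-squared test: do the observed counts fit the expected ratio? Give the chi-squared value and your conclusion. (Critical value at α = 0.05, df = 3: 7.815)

1.513; consistent

Total ratio parts = 4. Expected numbers out of 187:
  yellow round: 187 × 1/4 = 46.75
  yellow wrinkled: 187 × 1/4 = 46.75
  green round: 187 × 1/4 = 46.75
  green wrinkled: 187 × 1/4 = 46.75
χ² = Σ (O − E)² / E
  yellow round: (44 − 46.75)² / 46.75 = 0.1618
  yellow wrinkled: (44 − 46.75)² / 46.75 = 0.1618
  green round: (54 − 46.75)² / 46.75 = 1.1243
  green wrinkled: (45 − 46.75)² / 46.75 = 0.0655
χ² = 0.1618 + 0.1618 + 1.1243 + 0.0655 = 1.5134 ≈ 1.513
Degrees of freedom = 4 − 1 = 3; critical value at α = 0.05 is 7.815.
Since 1.513 < 7.815, we fail to reject the null hypothesis — the data are consistent with the 1:1:1:1 ratio.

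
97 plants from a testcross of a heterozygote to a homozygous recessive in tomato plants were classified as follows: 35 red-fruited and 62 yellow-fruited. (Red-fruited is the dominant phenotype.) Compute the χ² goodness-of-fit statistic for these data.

7.515

A testcross of a heterozygote (Aa × aa) gives a 1:1 phenotypic ratio.
Total ratio parts = 2. Expected numbers out of 97:
  red-fruited: 97 × 1/2 = 48.5
  yellow-fruited: 97 × 1/2 = 48.5
χ² = Σ (O − E)² / E
  red-fruited: (35 − 48.5)² / 48.5 = 3.7577
  yellow-fruited: (62 − 48.5)² / 48.5 = 3.7577
χ² = 3.7577 + 3.7577 = 7.5154 ≈ 7.515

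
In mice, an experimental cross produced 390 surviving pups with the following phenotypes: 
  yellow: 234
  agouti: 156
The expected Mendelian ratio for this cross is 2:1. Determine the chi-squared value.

7.800

The 2:1 ratio has 3 parts, so with N = 390 the expected counts are:
  yellow: 390 × 2/3 = 260
  agouti: 390 × 1/3 = 130
χ² = Σ (O − E)² / E
  yellow: (234 − 260)² / 260 = 2.6000
  agouti: (156 − 130)² / 130 = 5.2000
χ² = 2.6000 + 5.2000 = 7.800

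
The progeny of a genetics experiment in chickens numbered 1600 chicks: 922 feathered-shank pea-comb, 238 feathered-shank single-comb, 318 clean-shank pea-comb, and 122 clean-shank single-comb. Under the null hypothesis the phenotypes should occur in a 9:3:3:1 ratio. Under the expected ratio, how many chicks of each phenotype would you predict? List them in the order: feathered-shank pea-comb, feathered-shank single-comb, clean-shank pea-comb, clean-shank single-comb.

Total ratio parts = 16. Expected numbers out of 1600:
  feathered-shank pea-comb: 1600 × 9/16 = 900
  feathered-shank single-comb: 1600 × 3/16 = 300
  clean-shank pea-comb: 1600 × 3/16 = 300
  clean-shank single-comb: 1600 × 1/16 = 100

900, 300, 300, 100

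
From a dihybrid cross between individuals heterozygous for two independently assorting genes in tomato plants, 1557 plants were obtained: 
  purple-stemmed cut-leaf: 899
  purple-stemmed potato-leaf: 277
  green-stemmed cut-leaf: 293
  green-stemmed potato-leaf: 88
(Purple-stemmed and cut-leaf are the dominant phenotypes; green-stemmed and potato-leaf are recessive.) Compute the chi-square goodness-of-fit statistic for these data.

A dihybrid F₂ with independent assortment and complete dominance at both loci gives a 9:3:3:1 phenotypic ratio.
Expected counts for N = 1557 under a 9:3:3:1 ratio (total parts = 16):
  purple-stemmed cut-leaf: 1557 × 9/16 = 875.8125
  purple-stemmed potato-leaf: 1557 × 3/16 = 291.9375
  green-stemmed cut-leaf: 1557 × 3/16 = 291.9375
  green-stemmed potato-leaf: 1557 × 1/16 = 97.3125
χ² = Σ (O − E)² / E
  purple-stemmed cut-leaf: (899 − 875.8125)² / 875.8125 = 0.6139
  purple-stemmed potato-leaf: (277 − 291.9375)² / 291.9375 = 0.7643
  green-stemmed cut-leaf: (293 − 291.9375)² / 291.9375 = 0.0039
  green-stemmed potato-leaf: (88 − 97.3125)² / 97.3125 = 0.8912
χ² = 0.6139 + 0.7643 + 0.0039 + 0.8912 = 2.2733 ≈ 2.273

2.273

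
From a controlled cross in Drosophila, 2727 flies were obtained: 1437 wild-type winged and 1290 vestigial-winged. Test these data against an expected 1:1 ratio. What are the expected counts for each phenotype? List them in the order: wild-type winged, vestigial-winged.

Expected counts for N = 2727 under a 1:1 ratio (total parts = 2):
  wild-type winged: 2727 × 1/2 = 1363.5
  vestigial-winged: 2727 × 1/2 = 1363.5

1363.5, 1363.5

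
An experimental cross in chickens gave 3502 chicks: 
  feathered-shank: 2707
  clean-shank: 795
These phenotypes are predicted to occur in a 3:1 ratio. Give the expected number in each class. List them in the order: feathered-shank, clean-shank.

2626.5, 875.5

Expected counts for N = 3502 under a 3:1 ratio (total parts = 4):
  feathered-shank: 3502 × 3/4 = 2626.5
  clean-shank: 3502 × 1/4 = 875.5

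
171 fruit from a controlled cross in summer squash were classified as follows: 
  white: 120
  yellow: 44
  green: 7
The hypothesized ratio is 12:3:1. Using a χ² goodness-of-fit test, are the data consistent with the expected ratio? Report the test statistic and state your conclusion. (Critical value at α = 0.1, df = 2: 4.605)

6.248; not consistent

Expected counts for N = 171 under a 12:3:1 ratio (total parts = 16):
  white: 171 × 12/16 = 128.25
  yellow: 171 × 3/16 = 32.0625
  green: 171 × 1/16 = 10.6875
χ² = Σ (O − E)² / E
  white: (120 − 128.25)² / 128.25 = 0.5307
  yellow: (44 − 32.0625)² / 32.0625 = 4.4446
  green: (7 − 10.6875)² / 10.6875 = 1.2723
χ² = 0.5307 + 4.4446 + 1.2723 = 6.2476 ≈ 6.248
Degrees of freedom = 3 − 1 = 2; critical value at α = 0.1 is 4.605.
Since 6.248 > 4.605, we reject the null hypothesis — the data do not fit the 12:3:1 ratio.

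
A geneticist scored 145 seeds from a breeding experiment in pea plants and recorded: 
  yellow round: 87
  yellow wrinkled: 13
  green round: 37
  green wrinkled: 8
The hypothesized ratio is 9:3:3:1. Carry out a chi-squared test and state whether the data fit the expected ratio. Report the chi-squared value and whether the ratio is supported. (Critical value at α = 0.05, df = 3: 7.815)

11.432; not consistent

Total ratio parts = 16. Expected numbers out of 145:
  yellow round: 145 × 9/16 = 81.5625
  yellow wrinkled: 145 × 3/16 = 27.1875
  green round: 145 × 3/16 = 27.1875
  green wrinkled: 145 × 1/16 = 9.0625
χ² = Σ (O − E)² / E
  yellow round: (87 − 81.5625)² / 81.5625 = 0.3625
  yellow wrinkled: (13 − 27.1875)² / 27.1875 = 7.4036
  green round: (37 − 27.1875)² / 27.1875 = 3.5415
  green wrinkled: (8 − 9.0625)² / 9.0625 = 0.1246
χ² = 0.3625 + 7.4036 + 3.5415 + 0.1246 = 11.4322 ≈ 11.432
Degrees of freedom = 4 − 1 = 3; critical value at α = 0.05 is 7.815.
Since 11.432 > 7.815, we reject the null hypothesis — the data do not fit the 9:3:3:1 ratio.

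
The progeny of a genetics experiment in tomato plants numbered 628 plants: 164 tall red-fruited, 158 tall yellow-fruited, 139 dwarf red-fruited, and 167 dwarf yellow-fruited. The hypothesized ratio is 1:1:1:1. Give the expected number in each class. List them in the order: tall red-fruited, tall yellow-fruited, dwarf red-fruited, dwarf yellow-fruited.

157, 157, 157, 157

Expected counts for N = 628 under a 1:1:1:1 ratio (total parts = 4):
  tall red-fruited: 628 × 1/4 = 157
  tall yellow-fruited: 628 × 1/4 = 157
  dwarf red-fruited: 628 × 1/4 = 157
  dwarf yellow-fruited: 628 × 1/4 = 157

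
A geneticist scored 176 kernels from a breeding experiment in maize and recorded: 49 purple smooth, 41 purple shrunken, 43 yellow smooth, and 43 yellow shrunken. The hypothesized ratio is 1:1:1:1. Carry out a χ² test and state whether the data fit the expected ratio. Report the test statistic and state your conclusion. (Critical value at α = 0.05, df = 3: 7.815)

Expected counts for N = 176 under a 1:1:1:1 ratio (total parts = 4):
  purple smooth: 176 × 1/4 = 44
  purple shrunken: 176 × 1/4 = 44
  yellow smooth: 176 × 1/4 = 44
  yellow shrunken: 176 × 1/4 = 44
χ² = Σ (O − E)² / E
  purple smooth: (49 − 44)² / 44 = 0.5682
  purple shrunken: (41 − 44)² / 44 = 0.2045
  yellow smooth: (43 − 44)² / 44 = 0.0227
  yellow shrunken: (43 − 44)² / 44 = 0.0227
χ² = 0.5682 + 0.2045 + 0.0227 + 0.0227 = 0.8181 ≈ 0.818
Degrees of freedom = 4 − 1 = 3; critical value at α = 0.05 is 7.815.
Since 0.818 < 7.815, we fail to reject the null hypothesis — the data are consistent with the 1:1:1:1 ratio.

0.818; consistent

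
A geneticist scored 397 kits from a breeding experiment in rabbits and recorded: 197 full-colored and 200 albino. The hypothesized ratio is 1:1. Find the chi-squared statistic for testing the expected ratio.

Under the 1:1 hypothesis (Σ ratio = 2, N = 397):
  full-colored: 397 × 1/2 = 198.5
  albino: 397 × 1/2 = 198.5
χ² = Σ (O − E)² / E
  full-colored: (197 − 198.5)² / 198.5 = 0.0113
  albino: (200 − 198.5)² / 198.5 = 0.0113
χ² = 0.0113 + 0.0113 = 0.0226 ≈ 0.023

0.023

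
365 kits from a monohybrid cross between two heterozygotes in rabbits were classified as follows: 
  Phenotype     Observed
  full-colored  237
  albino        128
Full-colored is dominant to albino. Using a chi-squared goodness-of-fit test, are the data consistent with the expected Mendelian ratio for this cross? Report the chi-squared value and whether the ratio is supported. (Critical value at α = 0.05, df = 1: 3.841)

19.734; not consistent

For a monohybrid cross between heterozygotes with complete dominance, the expected phenotypic ratio is 3:1.
Total ratio parts = 4. Expected numbers out of 365:
  full-colored: 365 × 3/4 = 273.75
  albino: 365 × 1/4 = 91.25
χ² = Σ (O − E)² / E
  full-colored: (237 − 273.75)² / 273.75 = 4.9336
  albino: (128 − 91.25)² / 91.25 = 14.8007
χ² = 4.9336 + 14.8007 = 19.7343 ≈ 19.734
Degrees of freedom = 2 − 1 = 1; critical value at α = 0.05 is 3.841.
Since 19.734 > 3.841, we reject the null hypothesis — the data do not fit the 3:1 ratio.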